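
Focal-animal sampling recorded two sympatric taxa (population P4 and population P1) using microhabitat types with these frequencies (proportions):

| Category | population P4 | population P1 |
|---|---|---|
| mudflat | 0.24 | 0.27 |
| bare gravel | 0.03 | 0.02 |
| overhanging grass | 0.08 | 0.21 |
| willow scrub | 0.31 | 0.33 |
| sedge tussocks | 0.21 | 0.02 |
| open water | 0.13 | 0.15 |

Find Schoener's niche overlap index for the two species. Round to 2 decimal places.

Σ|p₁ᵢ − p₂ᵢ| = 0.03 + 0.01 + 0.13 + 0.02 + 0.19 + 0.02 = 0.40
D = 1 − ½ × 0.40 = 1 − 0.200 = 0.8000

0.80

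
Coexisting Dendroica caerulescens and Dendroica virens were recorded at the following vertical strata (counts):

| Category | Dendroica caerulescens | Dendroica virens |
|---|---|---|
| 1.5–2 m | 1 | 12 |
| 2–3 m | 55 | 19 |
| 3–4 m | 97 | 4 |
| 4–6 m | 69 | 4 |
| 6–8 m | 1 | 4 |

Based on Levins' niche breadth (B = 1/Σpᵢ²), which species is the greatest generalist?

Proportions for Dendroica caerulescens (n=223): 1/223=0.0045, 55/223=0.2466, 97/223=0.4350, 69/223=0.3094, 1/223=0.0045
Proportions for Dendroica virens (n=43): 12/43=0.2791, 19/43=0.4419, 4/43=0.0930, 4/43=0.0930, 4/43=0.0930
Σp_caerᵢ² = 0.0045² + 0.2466² + 0.4350² + 0.3094² + 0.0045² = 0.000020 + 0.060812 + 0.189225 + 0.095728 + 0.000020 = 0.345805
B_caer = 1 / 0.345805 = 2.8918
Σp_vireᵢ² = 0.2791² + 0.4419² + 0.0930² + 0.0930² + 0.0930² = 0.077897 + 0.195276 + 0.008649 + 0.008649 + 0.008649 = 0.299120
B_vire = 1 / 0.299120 = 3.3431
Highest B → broadest niche (most generalist): Dendroica virens (B = 3.34).

Dendroica virens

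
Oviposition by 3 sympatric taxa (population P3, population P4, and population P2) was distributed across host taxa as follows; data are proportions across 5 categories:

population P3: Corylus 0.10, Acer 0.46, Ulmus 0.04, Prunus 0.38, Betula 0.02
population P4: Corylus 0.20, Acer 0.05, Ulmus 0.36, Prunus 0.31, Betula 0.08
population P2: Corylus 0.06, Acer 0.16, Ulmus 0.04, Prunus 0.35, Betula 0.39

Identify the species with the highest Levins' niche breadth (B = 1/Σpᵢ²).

Σp_P3ᵢ² = 0.10² + 0.46² + 0.04² + 0.38² + 0.02² = 0.0100 + 0.2116 + 0.0016 + 0.1444 + 0.0004 = 0.3680
B_P3 = 1 / 0.3680 = 2.7174
Σp_P4ᵢ² = 0.20² + 0.05² + 0.36² + 0.31² + 0.08² = 0.0400 + 0.0025 + 0.1296 + 0.0961 + 0.0064 = 0.2746
B_P4 = 1 / 0.2746 = 3.6417
Σp_P2ᵢ² = 0.06² + 0.16² + 0.04² + 0.35² + 0.39² = 0.0036 + 0.0256 + 0.0016 + 0.1225 + 0.1521 = 0.3054
B_P2 = 1 / 0.3054 = 3.2744
Highest B → broadest niche (most generalist): population P4 (B = 3.64).

population P4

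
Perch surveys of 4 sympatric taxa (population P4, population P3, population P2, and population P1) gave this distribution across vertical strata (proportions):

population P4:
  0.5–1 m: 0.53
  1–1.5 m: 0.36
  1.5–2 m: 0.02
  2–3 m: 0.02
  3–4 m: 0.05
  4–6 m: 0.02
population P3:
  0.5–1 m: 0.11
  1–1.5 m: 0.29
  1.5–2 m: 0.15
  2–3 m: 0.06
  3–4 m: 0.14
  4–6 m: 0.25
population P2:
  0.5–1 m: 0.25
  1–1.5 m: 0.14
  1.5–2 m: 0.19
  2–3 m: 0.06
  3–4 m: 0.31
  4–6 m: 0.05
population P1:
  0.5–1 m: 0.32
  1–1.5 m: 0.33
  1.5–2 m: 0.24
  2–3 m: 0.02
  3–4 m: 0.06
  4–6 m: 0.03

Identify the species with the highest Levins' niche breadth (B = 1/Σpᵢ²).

population P3

Σp_P4ᵢ² = 0.53² + 0.36² + 0.02² + 0.02² + 0.05² + 0.02² = 0.2809 + 0.1296 + 0.0004 + 0.0004 + 0.0025 + 0.0004 = 0.4142
B_P4 = 1 / 0.4142 = 2.4143
Σp_P3ᵢ² = 0.11² + 0.29² + 0.15² + 0.06² + 0.14² + 0.25² = 0.0121 + 0.0841 + 0.0225 + 0.0036 + 0.0196 + 0.0625 = 0.2044
B_P3 = 1 / 0.2044 = 4.8924
Σp_P2ᵢ² = 0.25² + 0.14² + 0.19² + 0.06² + 0.31² + 0.05² = 0.0625 + 0.0196 + 0.0361 + 0.0036 + 0.0961 + 0.0025 = 0.2204
B_P2 = 1 / 0.2204 = 4.5372
Σp_P1ᵢ² = 0.32² + 0.33² + 0.24² + 0.02² + 0.06² + 0.03² = 0.1024 + 0.1089 + 0.0576 + 0.0004 + 0.0036 + 0.0009 = 0.2738
B_P1 = 1 / 0.2738 = 3.6523
Highest B → broadest niche (most generalist): population P3 (B = 4.89).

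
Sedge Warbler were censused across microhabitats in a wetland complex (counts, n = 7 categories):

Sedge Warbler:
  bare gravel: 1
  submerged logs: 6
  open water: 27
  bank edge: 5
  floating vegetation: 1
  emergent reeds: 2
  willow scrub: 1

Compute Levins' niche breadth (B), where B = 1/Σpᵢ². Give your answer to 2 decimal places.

Proportions for Sedge Warbler (n=43): 1/43=0.0233, 6/43=0.1395, 27/43=0.6279, 5/43=0.1163, 1/43=0.0233, 2/43=0.0465, 1/43=0.0233
Σpᵢ² = 0.0233² + 0.1395² + 0.6279² + 0.1163² + 0.0233² + 0.0465² + 0.0233² = 0.000543 + 0.019460 + 0.394258 + 0.013526 + 0.000543 + 0.002162 + 0.000543 = 0.431035
B = 1 / 0.431035 = 2.3200

2.32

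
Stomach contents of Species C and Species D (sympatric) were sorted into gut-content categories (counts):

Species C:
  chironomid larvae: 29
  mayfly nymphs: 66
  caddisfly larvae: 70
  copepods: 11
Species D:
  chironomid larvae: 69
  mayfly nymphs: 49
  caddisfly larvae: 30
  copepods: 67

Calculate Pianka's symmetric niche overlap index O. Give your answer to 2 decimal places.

Proportions for Species C (n=176): 29/176=0.1648, 66/176=0.3750, 70/176=0.3977, 11/176=0.0625
Proportions for Species D (n=215): 69/215=0.3209, 49/215=0.2279, 30/215=0.1395, 67/215=0.3116
Σ p₁ᵢp₂ᵢ = 0.052884 + 0.085463 + 0.055479 + 0.019475 = 0.213301
Σp_1ᵢ² = 0.1648² + 0.3750² + 0.3977² + 0.0625² = 0.027159 + 0.140625 + 0.158165 + 0.003906 = 0.329855
Σp_2ᵢ² = 0.3209² + 0.2279² + 0.1395² + 0.3116² = 0.102977 + 0.051938 + 0.019460 + 0.097095 = 0.271470
O = 0.213301 / √(0.329855 × 0.271470) = 0.213301 / 0.2992419 = 0.7128

0.71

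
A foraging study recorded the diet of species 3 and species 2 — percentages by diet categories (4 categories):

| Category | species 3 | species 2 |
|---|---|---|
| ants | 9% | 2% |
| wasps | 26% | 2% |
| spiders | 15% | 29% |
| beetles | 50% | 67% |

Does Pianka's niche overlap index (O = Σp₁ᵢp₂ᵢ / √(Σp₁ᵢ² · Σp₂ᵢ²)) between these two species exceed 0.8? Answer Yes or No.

Convert percentages to proportions (divide by 100).
Σ p₁ᵢp₂ᵢ = 0.0018 + 0.0052 + 0.0435 + 0.3350 = 0.3855
Σp_1ᵢ² = 0.09² + 0.26² + 0.15² + 0.50² = 0.0081 + 0.0676 + 0.0225 + 0.2500 = 0.3482
Σp_2ᵢ² = 0.02² + 0.02² + 0.29² + 0.67² = 0.0004 + 0.0004 + 0.0841 + 0.4489 = 0.5338
O = 0.3855 / √(0.3482 × 0.5338) = 0.3855 / 0.43113 = 0.8942
O = 0.8942 > 0.8 → Yes.

Yes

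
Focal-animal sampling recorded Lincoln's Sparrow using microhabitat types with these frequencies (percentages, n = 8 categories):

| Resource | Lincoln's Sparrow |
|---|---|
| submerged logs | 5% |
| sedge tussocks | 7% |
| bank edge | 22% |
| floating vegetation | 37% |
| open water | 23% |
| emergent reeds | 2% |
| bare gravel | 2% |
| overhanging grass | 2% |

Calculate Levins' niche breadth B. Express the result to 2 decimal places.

Convert percentages to proportions (divide by 100).
Σpᵢ² = 0.05² + 0.07² + 0.22² + 0.37² + 0.23² + 0.02² + 0.02² + 0.02² = 0.0025 + 0.0049 + 0.0484 + 0.1369 + 0.0529 + 0.0004 + 0.0004 + 0.0004 = 0.2468
B = 1 / 0.2468 = 4.0519

4.05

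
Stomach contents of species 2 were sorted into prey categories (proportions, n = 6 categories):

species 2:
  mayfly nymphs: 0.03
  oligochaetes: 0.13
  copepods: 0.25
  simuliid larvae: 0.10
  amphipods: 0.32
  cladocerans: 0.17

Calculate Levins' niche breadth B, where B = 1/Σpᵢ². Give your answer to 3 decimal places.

4.513

Σpᵢ² = 0.03² + 0.13² + 0.25² + 0.10² + 0.32² + 0.17² = 0.0009 + 0.0169 + 0.0625 + 0.0100 + 0.1024 + 0.0289 = 0.2216
B = 1 / 0.2216 = 4.51264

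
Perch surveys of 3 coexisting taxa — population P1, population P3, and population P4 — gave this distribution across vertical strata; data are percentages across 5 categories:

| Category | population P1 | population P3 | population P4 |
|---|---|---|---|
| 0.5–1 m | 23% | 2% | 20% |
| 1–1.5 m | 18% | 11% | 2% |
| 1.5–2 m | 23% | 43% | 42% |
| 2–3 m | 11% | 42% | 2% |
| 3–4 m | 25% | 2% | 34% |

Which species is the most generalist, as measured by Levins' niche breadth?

Convert percentages to proportions (divide by 100).
Σp_P1ᵢ² = 0.23² + 0.18² + 0.23² + 0.11² + 0.25² = 0.0529 + 0.0324 + 0.0529 + 0.0121 + 0.0625 = 0.2128
B_P1 = 1 / 0.2128 = 4.6992
Σp_P3ᵢ² = 0.02² + 0.11² + 0.43² + 0.42² + 0.02² = 0.0004 + 0.0121 + 0.1849 + 0.1764 + 0.0004 = 0.3742
B_P3 = 1 / 0.3742 = 2.6724
Σp_P4ᵢ² = 0.20² + 0.02² + 0.42² + 0.02² + 0.34² = 0.0400 + 0.0004 + 0.1764 + 0.0004 + 0.1156 = 0.3328
B_P4 = 1 / 0.3328 = 3.0048
Highest B → broadest niche (most generalist): population P1 (B = 4.70).

population P1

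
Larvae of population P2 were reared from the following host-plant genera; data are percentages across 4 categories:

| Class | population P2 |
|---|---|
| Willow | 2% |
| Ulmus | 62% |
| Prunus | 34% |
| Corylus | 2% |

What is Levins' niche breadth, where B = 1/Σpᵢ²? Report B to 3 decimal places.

1.997

Convert percentages to proportions (divide by 100).
Σpᵢ² = 0.02² + 0.62² + 0.34² + 0.02² = 0.0004 + 0.3844 + 0.1156 + 0.0004 = 0.5008
B = 1 / 0.5008 = 1.99681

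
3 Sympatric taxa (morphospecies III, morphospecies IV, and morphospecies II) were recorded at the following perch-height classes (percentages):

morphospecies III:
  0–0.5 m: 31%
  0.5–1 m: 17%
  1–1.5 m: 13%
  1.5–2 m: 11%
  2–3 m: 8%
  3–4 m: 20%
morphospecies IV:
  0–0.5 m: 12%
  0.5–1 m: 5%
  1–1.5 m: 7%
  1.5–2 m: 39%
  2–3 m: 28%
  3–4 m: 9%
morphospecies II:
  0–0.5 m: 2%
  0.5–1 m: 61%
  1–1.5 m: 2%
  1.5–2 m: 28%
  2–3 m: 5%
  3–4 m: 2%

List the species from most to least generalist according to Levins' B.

Convert percentages to proportions (divide by 100).
Σp_IIIᵢ² = 0.31² + 0.17² + 0.13² + 0.11² + 0.08² + 0.20² = 0.0961 + 0.0289 + 0.0169 + 0.0121 + 0.0064 + 0.0400 = 0.2004
B_III = 1 / 0.2004 = 4.9900
Σp_IVᵢ² = 0.12² + 0.05² + 0.07² + 0.39² + 0.28² + 0.09² = 0.0144 + 0.0025 + 0.0049 + 0.1521 + 0.0784 + 0.0081 = 0.2604
B_IV = 1 / 0.2604 = 3.8402
Σp_IIᵢ² = 0.02² + 0.61² + 0.02² + 0.28² + 0.05² + 0.02² = 0.0004 + 0.3721 + 0.0004 + 0.0784 + 0.0025 + 0.0004 = 0.4542
B_II = 1 / 0.4542 = 2.2017
Ranking by B (broadest → narrowest): morphospecies III (4.99) > morphospecies IV (3.84) > morphospecies II (2.20)

morphospecies III > morphospecies IV > morphospecies II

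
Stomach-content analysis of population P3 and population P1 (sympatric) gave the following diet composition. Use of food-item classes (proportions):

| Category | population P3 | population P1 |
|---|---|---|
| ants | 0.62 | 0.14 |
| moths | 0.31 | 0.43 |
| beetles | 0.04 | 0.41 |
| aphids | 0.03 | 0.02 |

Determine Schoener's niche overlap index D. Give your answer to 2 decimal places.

Σ|p₁ᵢ − p₂ᵢ| = 0.48 + 0.12 + 0.37 + 0.01 = 0.98
D = 1 − ½ × 0.98 = 1 − 0.490 = 0.5100

0.51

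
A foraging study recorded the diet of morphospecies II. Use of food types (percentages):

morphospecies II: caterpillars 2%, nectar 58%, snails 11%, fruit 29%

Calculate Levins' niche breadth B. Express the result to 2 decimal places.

Convert percentages to proportions (divide by 100).
Σpᵢ² = 0.02² + 0.58² + 0.11² + 0.29² = 0.0004 + 0.3364 + 0.0121 + 0.0841 = 0.4330
B = 1 / 0.4330 = 2.3095

2.31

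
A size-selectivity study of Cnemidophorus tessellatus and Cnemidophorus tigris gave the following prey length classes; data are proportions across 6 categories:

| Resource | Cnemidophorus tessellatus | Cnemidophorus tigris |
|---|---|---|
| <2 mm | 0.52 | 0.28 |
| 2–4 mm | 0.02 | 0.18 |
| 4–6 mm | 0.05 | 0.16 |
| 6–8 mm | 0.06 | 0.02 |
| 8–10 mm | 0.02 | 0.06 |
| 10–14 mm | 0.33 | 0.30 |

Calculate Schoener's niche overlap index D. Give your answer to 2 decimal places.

Σ|p₁ᵢ − p₂ᵢ| = 0.24 + 0.16 + 0.11 + 0.04 + 0.04 + 0.03 = 0.62
D = 1 − ½ × 0.62 = 1 − 0.310 = 0.6900

0.69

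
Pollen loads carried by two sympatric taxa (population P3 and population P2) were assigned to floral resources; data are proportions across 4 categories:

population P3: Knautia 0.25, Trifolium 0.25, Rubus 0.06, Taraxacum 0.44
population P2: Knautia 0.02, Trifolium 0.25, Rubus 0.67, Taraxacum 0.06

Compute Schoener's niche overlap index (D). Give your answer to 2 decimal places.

0.39

Σ|p₁ᵢ − p₂ᵢ| = 0.23 + 0.00 + 0.61 + 0.38 = 1.22
D = 1 − ½ × 1.22 = 1 − 0.610 = 0.3900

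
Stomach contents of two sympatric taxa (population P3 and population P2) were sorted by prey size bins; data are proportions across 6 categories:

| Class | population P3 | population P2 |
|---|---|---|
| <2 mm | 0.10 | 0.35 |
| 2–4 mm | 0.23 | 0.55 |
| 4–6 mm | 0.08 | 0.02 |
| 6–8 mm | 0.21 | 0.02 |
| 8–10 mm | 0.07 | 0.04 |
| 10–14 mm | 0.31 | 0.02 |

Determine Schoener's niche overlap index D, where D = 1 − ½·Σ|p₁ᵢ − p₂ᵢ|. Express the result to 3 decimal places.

Σ|p₁ᵢ − p₂ᵢ| = 0.25 + 0.32 + 0.06 + 0.19 + 0.03 + 0.29 = 1.14
D = 1 − ½ × 1.14 = 1 − 0.570 = 0.43000

0.430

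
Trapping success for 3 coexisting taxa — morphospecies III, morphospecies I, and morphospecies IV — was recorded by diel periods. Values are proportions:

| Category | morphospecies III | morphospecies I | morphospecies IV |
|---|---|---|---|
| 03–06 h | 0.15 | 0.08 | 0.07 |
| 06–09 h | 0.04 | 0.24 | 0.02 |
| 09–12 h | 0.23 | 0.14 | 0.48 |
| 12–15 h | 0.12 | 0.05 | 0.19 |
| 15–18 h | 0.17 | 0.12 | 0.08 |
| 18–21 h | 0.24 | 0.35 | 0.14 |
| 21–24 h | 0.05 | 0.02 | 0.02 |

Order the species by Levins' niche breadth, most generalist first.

morphospecies III > morphospecies I > morphospecies IV

Σp_IIIᵢ² = 0.15² + 0.04² + 0.23² + 0.12² + 0.17² + 0.24² + 0.05² = 0.0225 + 0.0016 + 0.0529 + 0.0144 + 0.0289 + 0.0576 + 0.0025 = 0.1804
B_III = 1 / 0.1804 = 5.5432
Σp_Iᵢ² = 0.08² + 0.24² + 0.14² + 0.05² + 0.12² + 0.35² + 0.02² = 0.0064 + 0.0576 + 0.0196 + 0.0025 + 0.0144 + 0.1225 + 0.0004 = 0.2234
B_I = 1 / 0.2234 = 4.4763
Σp_IVᵢ² = 0.07² + 0.02² + 0.48² + 0.19² + 0.08² + 0.14² + 0.02² = 0.0049 + 0.0004 + 0.2304 + 0.0361 + 0.0064 + 0.0196 + 0.0004 = 0.2982
B_IV = 1 / 0.2982 = 3.3535
Ranking by B (broadest → narrowest): morphospecies III (5.54) > morphospecies I (4.48) > morphospecies IV (3.35)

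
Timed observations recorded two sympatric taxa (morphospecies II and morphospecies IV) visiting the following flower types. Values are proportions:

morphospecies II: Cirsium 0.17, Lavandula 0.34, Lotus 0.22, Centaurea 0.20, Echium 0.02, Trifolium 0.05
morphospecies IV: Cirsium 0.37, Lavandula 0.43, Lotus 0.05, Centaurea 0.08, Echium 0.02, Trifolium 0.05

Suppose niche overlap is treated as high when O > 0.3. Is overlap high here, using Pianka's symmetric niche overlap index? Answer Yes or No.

Σ p₁ᵢp₂ᵢ = 0.0629 + 0.1462 + 0.0110 + 0.0160 + 0.0004 + 0.0025 = 0.2390
Σp_1ᵢ² = 0.17² + 0.34² + 0.22² + 0.20² + 0.02² + 0.05² = 0.0289 + 0.1156 + 0.0484 + 0.0400 + 0.0004 + 0.0025 = 0.2358
Σp_2ᵢ² = 0.37² + 0.43² + 0.05² + 0.08² + 0.02² + 0.05² = 0.1369 + 0.1849 + 0.0025 + 0.0064 + 0.0004 + 0.0025 = 0.3336
O = 0.2390 / √(0.2358 × 0.3336) = 0.2390 / 0.28047 = 0.8521
O = 0.8521 > 0.3 → Yes.

Yes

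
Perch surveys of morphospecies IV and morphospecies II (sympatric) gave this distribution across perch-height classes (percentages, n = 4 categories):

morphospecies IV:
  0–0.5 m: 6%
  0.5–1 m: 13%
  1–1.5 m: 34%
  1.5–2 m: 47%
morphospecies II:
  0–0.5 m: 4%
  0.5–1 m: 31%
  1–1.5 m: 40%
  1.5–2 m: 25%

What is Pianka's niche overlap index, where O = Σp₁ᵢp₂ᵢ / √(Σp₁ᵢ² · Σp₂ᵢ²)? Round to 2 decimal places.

Convert percentages to proportions (divide by 100).
Σ p₁ᵢp₂ᵢ = 0.0024 + 0.0403 + 0.1360 + 0.1175 = 0.2962
Σp_1ᵢ² = 0.06² + 0.13² + 0.34² + 0.47² = 0.0036 + 0.0169 + 0.1156 + 0.2209 = 0.3570
Σp_2ᵢ² = 0.04² + 0.31² + 0.40² + 0.25² = 0.0016 + 0.0961 + 0.1600 + 0.0625 = 0.3202
O = 0.2962 / √(0.3570 × 0.3202) = 0.2962 / 0.33810 = 0.8761

0.88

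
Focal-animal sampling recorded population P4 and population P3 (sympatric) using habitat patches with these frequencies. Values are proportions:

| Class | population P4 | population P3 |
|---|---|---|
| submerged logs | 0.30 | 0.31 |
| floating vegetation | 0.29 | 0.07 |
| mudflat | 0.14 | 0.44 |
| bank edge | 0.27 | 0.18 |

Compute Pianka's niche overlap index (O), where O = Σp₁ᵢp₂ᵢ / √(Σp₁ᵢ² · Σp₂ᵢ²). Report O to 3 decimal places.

0.757

Σ p₁ᵢp₂ᵢ = 0.0930 + 0.0203 + 0.0616 + 0.0486 = 0.2235
Σp_1ᵢ² = 0.30² + 0.29² + 0.14² + 0.27² = 0.0900 + 0.0841 + 0.0196 + 0.0729 = 0.2666
Σp_2ᵢ² = 0.31² + 0.07² + 0.44² + 0.18² = 0.0961 + 0.0049 + 0.1936 + 0.0324 = 0.3270
O = 0.2235 / √(0.2666 × 0.3270) = 0.2235 / 0.295260 = 0.75696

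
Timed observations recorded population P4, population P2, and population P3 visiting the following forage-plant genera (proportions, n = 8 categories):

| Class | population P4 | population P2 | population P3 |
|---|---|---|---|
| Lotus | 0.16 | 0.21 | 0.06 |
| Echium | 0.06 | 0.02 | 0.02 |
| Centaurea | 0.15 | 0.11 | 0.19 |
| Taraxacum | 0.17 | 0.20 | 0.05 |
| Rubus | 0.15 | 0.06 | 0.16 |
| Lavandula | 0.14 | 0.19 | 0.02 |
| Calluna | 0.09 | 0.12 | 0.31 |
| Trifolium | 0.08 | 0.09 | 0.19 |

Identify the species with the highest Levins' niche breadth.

Σp_P4ᵢ² = 0.16² + 0.06² + 0.15² + 0.17² + 0.15² + 0.14² + 0.09² + 0.08² = 0.0256 + 0.0036 + 0.0225 + 0.0289 + 0.0225 + 0.0196 + 0.0081 + 0.0064 = 0.1372
B_P4 = 1 / 0.1372 = 7.2886
Σp_P2ᵢ² = 0.21² + 0.02² + 0.11² + 0.20² + 0.06² + 0.19² + 0.12² + 0.09² = 0.0441 + 0.0004 + 0.0121 + 0.0400 + 0.0036 + 0.0361 + 0.0144 + 0.0081 = 0.1588
B_P2 = 1 / 0.1588 = 6.2972
Σp_P3ᵢ² = 0.06² + 0.02² + 0.19² + 0.05² + 0.16² + 0.02² + 0.31² + 0.19² = 0.0036 + 0.0004 + 0.0361 + 0.0025 + 0.0256 + 0.0004 + 0.0961 + 0.0361 = 0.2008
B_P3 = 1 / 0.2008 = 4.9801
Highest B → broadest niche (most generalist): population P4 (B = 7.29).

population P4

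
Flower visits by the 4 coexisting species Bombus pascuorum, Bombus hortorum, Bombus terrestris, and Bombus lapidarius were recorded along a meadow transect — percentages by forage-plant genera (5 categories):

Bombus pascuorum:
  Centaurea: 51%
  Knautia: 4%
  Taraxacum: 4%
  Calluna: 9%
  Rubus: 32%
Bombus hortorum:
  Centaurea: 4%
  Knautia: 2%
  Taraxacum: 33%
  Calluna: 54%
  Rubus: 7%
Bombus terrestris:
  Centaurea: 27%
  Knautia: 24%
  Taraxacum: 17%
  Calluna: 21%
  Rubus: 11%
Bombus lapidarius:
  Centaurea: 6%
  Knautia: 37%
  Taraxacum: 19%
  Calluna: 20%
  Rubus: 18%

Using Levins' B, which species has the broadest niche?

Bombus terrestris

Convert percentages to proportions (divide by 100).
Σp_pascᵢ² = 0.51² + 0.04² + 0.04² + 0.09² + 0.32² = 0.2601 + 0.0016 + 0.0016 + 0.0081 + 0.1024 = 0.3738
B_pasc = 1 / 0.3738 = 2.6752
Σp_hortᵢ² = 0.04² + 0.02² + 0.33² + 0.54² + 0.07² = 0.0016 + 0.0004 + 0.1089 + 0.2916 + 0.0049 = 0.4074
B_hort = 1 / 0.4074 = 2.4546
Σp_terrᵢ² = 0.27² + 0.24² + 0.17² + 0.21² + 0.11² = 0.0729 + 0.0576 + 0.0289 + 0.0441 + 0.0121 = 0.2156
B_terr = 1 / 0.2156 = 4.6382
Σp_lapiᵢ² = 0.06² + 0.37² + 0.19² + 0.20² + 0.18² = 0.0036 + 0.1369 + 0.0361 + 0.0400 + 0.0324 = 0.2490
B_lapi = 1 / 0.2490 = 4.0161
Highest B → broadest niche (most generalist): Bombus terrestris (B = 4.64).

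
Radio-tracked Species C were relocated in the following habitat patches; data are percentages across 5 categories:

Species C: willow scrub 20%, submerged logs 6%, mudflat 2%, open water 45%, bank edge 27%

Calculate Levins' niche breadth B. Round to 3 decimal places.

3.131

Convert percentages to proportions (divide by 100).
Σpᵢ² = 0.20² + 0.06² + 0.02² + 0.45² + 0.27² = 0.0400 + 0.0036 + 0.0004 + 0.2025 + 0.0729 = 0.3194
B = 1 / 0.3194 = 3.13087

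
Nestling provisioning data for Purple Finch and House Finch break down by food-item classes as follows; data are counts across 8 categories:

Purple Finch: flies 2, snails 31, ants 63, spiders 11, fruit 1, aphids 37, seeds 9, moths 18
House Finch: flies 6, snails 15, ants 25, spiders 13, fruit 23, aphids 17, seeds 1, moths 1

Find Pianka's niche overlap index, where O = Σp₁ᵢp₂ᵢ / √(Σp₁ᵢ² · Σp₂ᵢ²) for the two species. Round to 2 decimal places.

Proportions for Purple Finch (n=172): 2/172=0.0116, 31/172=0.1802, 63/172=0.3663, 11/172=0.0640, 1/172=0.0058, 37/172=0.2151, 9/172=0.0523, 18/172=0.1047
Proportions for House Finch (n=101): 6/101=0.0594, 15/101=0.1485, 25/101=0.2475, 13/101=0.1287, 23/101=0.2277, 17/101=0.1683, 1/101=0.0099, 1/101=0.0099
Σ p₁ᵢp₂ᵢ = 0.000689 + 0.026760 + 0.090659 + 0.008237 + 0.001321 + 0.036201 + 0.000518 + 0.001037 = 0.165422
Σp_1ᵢ² = 0.0116² + 0.1802² + 0.3663² + 0.0640² + 0.0058² + 0.2151² + 0.0523² + 0.1047² = 0.000135 + 0.032472 + 0.134176 + 0.004096 + 0.000034 + 0.046268 + 0.002735 + 0.010962 = 0.230878
Σp_2ᵢ² = 0.0594² + 0.1485² + 0.2475² + 0.1287² + 0.2277² + 0.1683² + 0.0099² + 0.0099² = 0.003528 + 0.022052 + 0.061256 + 0.016564 + 0.051847 + 0.028325 + 0.000098 + 0.000098 = 0.183768
O = 0.165422 / √(0.230878 × 0.183768) = 0.165422 / 0.2059806 = 0.8031

0.80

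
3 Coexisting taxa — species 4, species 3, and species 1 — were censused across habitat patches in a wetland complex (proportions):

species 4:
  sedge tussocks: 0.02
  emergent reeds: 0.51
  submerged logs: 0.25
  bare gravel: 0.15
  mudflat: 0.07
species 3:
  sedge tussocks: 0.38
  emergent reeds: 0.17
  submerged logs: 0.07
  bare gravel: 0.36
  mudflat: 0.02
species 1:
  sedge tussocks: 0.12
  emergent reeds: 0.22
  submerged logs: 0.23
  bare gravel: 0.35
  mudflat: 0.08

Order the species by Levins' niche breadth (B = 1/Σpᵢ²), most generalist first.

Σp_4ᵢ² = 0.02² + 0.51² + 0.25² + 0.15² + 0.07² = 0.0004 + 0.2601 + 0.0625 + 0.0225 + 0.0049 = 0.3504
B_4 = 1 / 0.3504 = 2.8539
Σp_3ᵢ² = 0.38² + 0.17² + 0.07² + 0.36² + 0.02² = 0.1444 + 0.0289 + 0.0049 + 0.1296 + 0.0004 = 0.3082
B_3 = 1 / 0.3082 = 3.2446
Σp_1ᵢ² = 0.12² + 0.22² + 0.23² + 0.35² + 0.08² = 0.0144 + 0.0484 + 0.0529 + 0.1225 + 0.0064 = 0.2446
B_1 = 1 / 0.2446 = 4.0883
Ranking by B (broadest → narrowest): species 1 (4.09) > species 3 (3.24) > species 4 (2.85)

species 1 > species 3 > species 4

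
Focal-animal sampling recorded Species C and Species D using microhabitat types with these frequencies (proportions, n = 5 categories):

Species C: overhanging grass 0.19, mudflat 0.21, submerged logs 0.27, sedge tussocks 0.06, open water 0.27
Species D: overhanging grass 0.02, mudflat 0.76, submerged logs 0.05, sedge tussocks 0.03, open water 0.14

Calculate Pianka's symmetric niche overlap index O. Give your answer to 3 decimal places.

0.583

Σ p₁ᵢp₂ᵢ = 0.0038 + 0.1596 + 0.0135 + 0.0018 + 0.0378 = 0.2165
Σp_1ᵢ² = 0.19² + 0.21² + 0.27² + 0.06² + 0.27² = 0.0361 + 0.0441 + 0.0729 + 0.0036 + 0.0729 = 0.2296
Σp_2ᵢ² = 0.02² + 0.76² + 0.05² + 0.03² + 0.14² = 0.0004 + 0.5776 + 0.0025 + 0.0009 + 0.0196 = 0.6010
O = 0.2165 / √(0.2296 × 0.6010) = 0.2165 / 0.371470 = 0.58282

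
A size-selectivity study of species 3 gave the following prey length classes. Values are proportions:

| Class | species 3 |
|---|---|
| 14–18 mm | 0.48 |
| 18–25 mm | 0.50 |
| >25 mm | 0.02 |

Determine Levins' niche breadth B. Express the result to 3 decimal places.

Σpᵢ² = 0.48² + 0.50² + 0.02² = 0.2304 + 0.2500 + 0.0004 = 0.4808
B = 1 / 0.4808 = 2.07987

2.080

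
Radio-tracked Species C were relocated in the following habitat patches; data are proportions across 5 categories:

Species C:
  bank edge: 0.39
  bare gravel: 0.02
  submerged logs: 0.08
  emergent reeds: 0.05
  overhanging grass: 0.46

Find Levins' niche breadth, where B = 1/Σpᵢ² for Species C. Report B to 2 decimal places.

2.68

Σpᵢ² = 0.39² + 0.02² + 0.08² + 0.05² + 0.46² = 0.1521 + 0.0004 + 0.0064 + 0.0025 + 0.2116 = 0.3730
B = 1 / 0.3730 = 2.6810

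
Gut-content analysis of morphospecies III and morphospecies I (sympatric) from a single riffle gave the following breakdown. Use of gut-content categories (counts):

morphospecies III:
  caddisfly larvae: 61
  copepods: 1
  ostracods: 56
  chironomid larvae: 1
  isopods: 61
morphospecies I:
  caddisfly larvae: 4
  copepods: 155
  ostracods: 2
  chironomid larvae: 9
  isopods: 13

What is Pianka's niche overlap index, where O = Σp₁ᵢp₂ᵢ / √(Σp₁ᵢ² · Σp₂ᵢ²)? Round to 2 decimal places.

Proportions for morphospecies III (n=180): 61/180=0.3389, 1/180=0.0056, 56/180=0.3111, 1/180=0.0056, 61/180=0.3389
Proportions for morphospecies I (n=183): 4/183=0.0219, 155/183=0.8470, 2/183=0.0109, 9/183=0.0492, 13/183=0.0710
Σ p₁ᵢp₂ᵢ = 0.007422 + 0.004743 + 0.003391 + 0.000276 + 0.024062 = 0.039894
Σp_1ᵢ² = 0.3389² + 0.0056² + 0.3111² + 0.0056² + 0.3389² = 0.114853 + 0.000031 + 0.096783 + 0.000031 + 0.114853 = 0.326551
Σp_2ᵢ² = 0.0219² + 0.8470² + 0.0109² + 0.0492² + 0.0710² = 0.000480 + 0.717409 + 0.000119 + 0.002421 + 0.005041 = 0.725470
O = 0.039894 / √(0.326551 × 0.725470) = 0.039894 / 0.4867268 = 0.0820

0.08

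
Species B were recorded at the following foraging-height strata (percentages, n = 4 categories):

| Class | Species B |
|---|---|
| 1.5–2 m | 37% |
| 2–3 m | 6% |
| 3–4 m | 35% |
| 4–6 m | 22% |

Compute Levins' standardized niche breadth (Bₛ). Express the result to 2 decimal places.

0.74

Convert percentages to proportions (divide by 100).
Σpᵢ² = 0.37² + 0.06² + 0.35² + 0.22² = 0.1369 + 0.0036 + 0.1225 + 0.0484 = 0.3114
B = 1 / 0.3114 = 3.2113
Bₛ = (B − 1)/(n − 1) = (3.2113 − 1)/(4 − 1) = 2.2113/3 = 0.7371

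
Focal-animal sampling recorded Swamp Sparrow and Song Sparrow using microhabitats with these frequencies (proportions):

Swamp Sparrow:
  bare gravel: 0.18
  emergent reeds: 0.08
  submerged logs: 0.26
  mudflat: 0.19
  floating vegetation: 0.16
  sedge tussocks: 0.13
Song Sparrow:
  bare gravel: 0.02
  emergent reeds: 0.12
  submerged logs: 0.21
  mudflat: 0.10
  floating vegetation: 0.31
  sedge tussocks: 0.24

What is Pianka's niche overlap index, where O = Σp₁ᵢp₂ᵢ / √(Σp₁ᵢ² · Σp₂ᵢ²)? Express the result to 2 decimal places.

Σ p₁ᵢp₂ᵢ = 0.0036 + 0.0096 + 0.0546 + 0.0190 + 0.0496 + 0.0312 = 0.1676
Σp_1ᵢ² = 0.18² + 0.08² + 0.26² + 0.19² + 0.16² + 0.13² = 0.0324 + 0.0064 + 0.0676 + 0.0361 + 0.0256 + 0.0169 = 0.1850
Σp_2ᵢ² = 0.02² + 0.12² + 0.21² + 0.10² + 0.31² + 0.24² = 0.0004 + 0.0144 + 0.0441 + 0.0100 + 0.0961 + 0.0576 = 0.2226
O = 0.1676 / √(0.1850 × 0.2226) = 0.1676 / 0.20293 = 0.8259

0.83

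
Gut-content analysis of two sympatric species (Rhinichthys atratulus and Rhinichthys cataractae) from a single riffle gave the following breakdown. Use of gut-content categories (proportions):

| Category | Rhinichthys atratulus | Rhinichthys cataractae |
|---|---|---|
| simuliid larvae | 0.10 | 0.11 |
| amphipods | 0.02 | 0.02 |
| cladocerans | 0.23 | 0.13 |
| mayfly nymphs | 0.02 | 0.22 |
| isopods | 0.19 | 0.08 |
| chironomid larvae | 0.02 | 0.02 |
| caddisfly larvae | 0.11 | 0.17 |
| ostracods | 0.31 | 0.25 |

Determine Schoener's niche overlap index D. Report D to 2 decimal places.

Σ|p₁ᵢ − p₂ᵢ| = 0.01 + 0.00 + 0.10 + 0.20 + 0.11 + 0.00 + 0.06 + 0.06 = 0.54
D = 1 − ½ × 0.54 = 1 − 0.270 = 0.7300

0.73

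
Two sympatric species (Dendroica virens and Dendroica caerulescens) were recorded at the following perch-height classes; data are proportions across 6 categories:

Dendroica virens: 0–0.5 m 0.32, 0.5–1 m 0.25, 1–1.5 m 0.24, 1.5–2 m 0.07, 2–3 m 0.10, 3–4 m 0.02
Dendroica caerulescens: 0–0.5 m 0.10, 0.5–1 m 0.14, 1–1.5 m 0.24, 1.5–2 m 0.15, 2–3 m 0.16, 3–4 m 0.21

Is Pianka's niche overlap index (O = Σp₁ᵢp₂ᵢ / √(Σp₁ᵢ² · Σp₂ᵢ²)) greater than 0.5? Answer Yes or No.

Σ p₁ᵢp₂ᵢ = 0.0320 + 0.0350 + 0.0576 + 0.0105 + 0.0160 + 0.0042 = 0.1553
Σp_1ᵢ² = 0.32² + 0.25² + 0.24² + 0.07² + 0.10² + 0.02² = 0.1024 + 0.0625 + 0.0576 + 0.0049 + 0.0100 + 0.0004 = 0.2378
Σp_2ᵢ² = 0.10² + 0.14² + 0.24² + 0.15² + 0.16² + 0.21² = 0.0100 + 0.0196 + 0.0576 + 0.0225 + 0.0256 + 0.0441 = 0.1794
O = 0.1553 / √(0.2378 × 0.1794) = 0.1553 / 0.20655 = 0.7519
O = 0.7519 > 0.5 → Yes.

Yes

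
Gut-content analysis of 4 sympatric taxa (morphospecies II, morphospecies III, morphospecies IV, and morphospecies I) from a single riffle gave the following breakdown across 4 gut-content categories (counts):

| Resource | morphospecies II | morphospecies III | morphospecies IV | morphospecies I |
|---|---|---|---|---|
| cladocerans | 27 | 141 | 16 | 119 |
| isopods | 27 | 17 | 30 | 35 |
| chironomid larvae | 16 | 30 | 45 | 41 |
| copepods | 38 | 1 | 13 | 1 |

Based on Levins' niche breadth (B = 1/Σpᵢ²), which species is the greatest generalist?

Proportions for morphospecies II (n=108): 27/108=0.2500, 27/108=0.2500, 16/108=0.1481, 38/108=0.3519
Proportions for morphospecies III (n=189): 141/189=0.7460, 17/189=0.0899, 30/189=0.1587, 1/189=0.0053
Proportions for morphospecies IV (n=104): 16/104=0.1538, 30/104=0.2885, 45/104=0.4327, 13/104=0.1250
Proportions for morphospecies I (n=196): 119/196=0.6071, 35/196=0.1786, 41/196=0.2092, 1/196=0.0051
Σp_IIᵢ² = 0.2500² + 0.2500² + 0.1481² + 0.3519² = 0.062500 + 0.062500 + 0.021934 + 0.123834 = 0.270768
B_II = 1 / 0.270768 = 3.6932
Σp_IIIᵢ² = 0.7460² + 0.0899² + 0.1587² + 0.0053² = 0.556516 + 0.008082 + 0.025186 + 0.000028 = 0.589812
B_III = 1 / 0.589812 = 1.6955
Σp_IVᵢ² = 0.1538² + 0.2885² + 0.4327² + 0.1250² = 0.023654 + 0.083232 + 0.187229 + 0.015625 = 0.309740
B_IV = 1 / 0.309740 = 3.2285
Σp_Iᵢ² = 0.6071² + 0.1786² + 0.2092² + 0.0051² = 0.368570 + 0.031898 + 0.043765 + 0.000026 = 0.444259
B_I = 1 / 0.444259 = 2.2509
Highest B → broadest niche (most generalist): morphospecies II (B = 3.69).

morphospecies II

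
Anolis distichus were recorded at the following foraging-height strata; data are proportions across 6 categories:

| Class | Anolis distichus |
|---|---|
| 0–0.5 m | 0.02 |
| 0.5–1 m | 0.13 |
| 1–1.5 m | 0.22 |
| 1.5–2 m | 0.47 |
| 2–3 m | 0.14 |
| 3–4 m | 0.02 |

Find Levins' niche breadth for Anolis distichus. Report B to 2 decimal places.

3.26

Σpᵢ² = 0.02² + 0.13² + 0.22² + 0.47² + 0.14² + 0.02² = 0.0004 + 0.0169 + 0.0484 + 0.2209 + 0.0196 + 0.0004 = 0.3066
B = 1 / 0.3066 = 3.2616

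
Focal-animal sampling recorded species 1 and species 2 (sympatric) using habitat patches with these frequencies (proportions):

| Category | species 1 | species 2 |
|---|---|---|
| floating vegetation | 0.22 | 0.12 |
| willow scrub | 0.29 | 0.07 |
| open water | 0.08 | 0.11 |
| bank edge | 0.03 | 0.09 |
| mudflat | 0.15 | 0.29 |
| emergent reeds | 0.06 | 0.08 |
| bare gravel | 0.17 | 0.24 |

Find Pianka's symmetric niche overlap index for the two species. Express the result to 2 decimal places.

Σ p₁ᵢp₂ᵢ = 0.0264 + 0.0203 + 0.0088 + 0.0027 + 0.0435 + 0.0048 + 0.0408 = 0.1473
Σp_1ᵢ² = 0.22² + 0.29² + 0.08² + 0.03² + 0.15² + 0.06² + 0.17² = 0.0484 + 0.0841 + 0.0064 + 0.0009 + 0.0225 + 0.0036 + 0.0289 = 0.1948
Σp_2ᵢ² = 0.12² + 0.07² + 0.11² + 0.09² + 0.29² + 0.08² + 0.24² = 0.0144 + 0.0049 + 0.0121 + 0.0081 + 0.0841 + 0.0064 + 0.0576 = 0.1876
O = 0.1473 / √(0.1948 × 0.1876) = 0.1473 / 0.19117 = 0.7705

0.77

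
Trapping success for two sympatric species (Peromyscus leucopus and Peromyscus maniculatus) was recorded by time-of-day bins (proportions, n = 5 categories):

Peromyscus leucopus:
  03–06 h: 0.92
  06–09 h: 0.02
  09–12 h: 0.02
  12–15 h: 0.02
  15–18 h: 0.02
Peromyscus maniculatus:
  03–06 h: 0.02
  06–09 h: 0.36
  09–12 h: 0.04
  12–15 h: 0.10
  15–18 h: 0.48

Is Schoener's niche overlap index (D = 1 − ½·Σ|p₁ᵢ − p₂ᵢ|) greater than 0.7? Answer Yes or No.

No

Σ|p₁ᵢ − p₂ᵢ| = 0.90 + 0.34 + 0.02 + 0.08 + 0.46 = 1.80
D = 1 − ½ × 1.80 = 1 − 0.900 = 0.1000
D = 0.1000 < 0.7 → No.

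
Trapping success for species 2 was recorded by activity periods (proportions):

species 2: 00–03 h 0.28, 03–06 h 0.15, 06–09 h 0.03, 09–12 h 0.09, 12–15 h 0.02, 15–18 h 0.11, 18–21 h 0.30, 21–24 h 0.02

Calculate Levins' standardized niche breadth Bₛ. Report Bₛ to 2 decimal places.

Σpᵢ² = 0.28² + 0.15² + 0.03² + 0.09² + 0.02² + 0.11² + 0.30² + 0.02² = 0.0784 + 0.0225 + 0.0009 + 0.0081 + 0.0004 + 0.0121 + 0.0900 + 0.0004 = 0.2128
B = 1 / 0.2128 = 4.6992
Bₛ = (B − 1)/(n − 1) = (4.6992 − 1)/(8 − 1) = 3.6992/7 = 0.5285

0.53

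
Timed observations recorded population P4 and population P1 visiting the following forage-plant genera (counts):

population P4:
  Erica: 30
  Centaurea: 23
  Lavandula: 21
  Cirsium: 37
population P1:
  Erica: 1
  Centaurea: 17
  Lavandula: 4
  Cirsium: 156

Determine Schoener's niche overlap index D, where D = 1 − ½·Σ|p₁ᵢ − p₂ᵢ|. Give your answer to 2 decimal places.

Proportions for population P4 (n=111): 30/111=0.2703, 23/111=0.2072, 21/111=0.1892, 37/111=0.3333
Proportions for population P1 (n=178): 1/178=0.0056, 17/178=0.0955, 4/178=0.0225, 156/178=0.8764
Σ|p₁ᵢ − p₂ᵢ| = 0.2647 + 0.1117 + 0.1667 + 0.5431 = 1.0862
D = 1 − ½ × 1.0862 = 1 − 0.54310 = 0.45690

0.46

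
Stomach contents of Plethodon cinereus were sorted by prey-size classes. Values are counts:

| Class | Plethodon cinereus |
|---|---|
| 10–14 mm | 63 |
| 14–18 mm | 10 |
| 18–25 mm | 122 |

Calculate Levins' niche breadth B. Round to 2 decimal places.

2.01

Proportions for Plethodon cinereus (n=195): 63/195=0.3231, 10/195=0.0513, 122/195=0.6256
Σpᵢ² = 0.3231² + 0.0513² + 0.6256² = 0.104394 + 0.002632 + 0.391375 = 0.498401
B = 1 / 0.498401 = 2.0064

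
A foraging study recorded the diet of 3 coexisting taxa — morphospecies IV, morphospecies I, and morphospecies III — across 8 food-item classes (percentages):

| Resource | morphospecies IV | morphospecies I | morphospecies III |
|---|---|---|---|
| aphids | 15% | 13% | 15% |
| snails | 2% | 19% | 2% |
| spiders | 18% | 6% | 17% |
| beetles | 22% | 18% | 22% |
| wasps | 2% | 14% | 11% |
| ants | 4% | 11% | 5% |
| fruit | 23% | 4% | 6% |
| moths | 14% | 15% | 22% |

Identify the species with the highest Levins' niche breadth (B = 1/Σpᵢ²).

morphospecies I

Convert percentages to proportions (divide by 100).
Σp_IVᵢ² = 0.15² + 0.02² + 0.18² + 0.22² + 0.02² + 0.04² + 0.23² + 0.14² = 0.0225 + 0.0004 + 0.0324 + 0.0484 + 0.0004 + 0.0016 + 0.0529 + 0.0196 = 0.1782
B_IV = 1 / 0.1782 = 5.6117
Σp_Iᵢ² = 0.13² + 0.19² + 0.06² + 0.18² + 0.14² + 0.11² + 0.04² + 0.15² = 0.0169 + 0.0361 + 0.0036 + 0.0324 + 0.0196 + 0.0121 + 0.0016 + 0.0225 = 0.1448
B_I = 1 / 0.1448 = 6.9061
Σp_IIIᵢ² = 0.15² + 0.02² + 0.17² + 0.22² + 0.11² + 0.05² + 0.06² + 0.22² = 0.0225 + 0.0004 + 0.0289 + 0.0484 + 0.0121 + 0.0025 + 0.0036 + 0.0484 = 0.1668
B_III = 1 / 0.1668 = 5.9952
Highest B → broadest niche (most generalist): morphospecies I (B = 6.91).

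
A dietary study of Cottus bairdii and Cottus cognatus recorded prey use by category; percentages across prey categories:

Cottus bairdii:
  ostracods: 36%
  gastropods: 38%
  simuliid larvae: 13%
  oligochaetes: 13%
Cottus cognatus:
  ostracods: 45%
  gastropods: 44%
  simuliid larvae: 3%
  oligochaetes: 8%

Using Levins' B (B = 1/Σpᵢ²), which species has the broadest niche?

Convert percentages to proportions (divide by 100).
Σp_bairᵢ² = 0.36² + 0.38² + 0.13² + 0.13² = 0.1296 + 0.1444 + 0.0169 + 0.0169 = 0.3078
B_bair = 1 / 0.3078 = 3.2489
Σp_cognᵢ² = 0.45² + 0.44² + 0.03² + 0.08² = 0.2025 + 0.1936 + 0.0009 + 0.0064 = 0.4034
B_cogn = 1 / 0.4034 = 2.4789
Highest B → broadest niche (most generalist): Cottus bairdii (B = 3.25).

Cottus bairdii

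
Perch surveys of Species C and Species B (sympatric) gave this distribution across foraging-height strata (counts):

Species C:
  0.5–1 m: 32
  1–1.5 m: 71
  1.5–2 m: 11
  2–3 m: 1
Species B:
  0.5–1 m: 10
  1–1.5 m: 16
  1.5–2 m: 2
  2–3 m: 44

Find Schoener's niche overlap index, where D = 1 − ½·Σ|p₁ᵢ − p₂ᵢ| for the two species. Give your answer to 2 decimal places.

Proportions for Species C (n=115): 32/115=0.2783, 71/115=0.6174, 11/115=0.0957, 1/115=0.0087
Proportions for Species B (n=72): 10/72=0.1389, 16/72=0.2222, 2/72=0.0278, 44/72=0.6111
Σ|p₁ᵢ − p₂ᵢ| = 0.1394 + 0.3952 + 0.0679 + 0.6024 = 1.2049
D = 1 − ½ × 1.2049 = 1 − 0.60245 = 0.39755

0.40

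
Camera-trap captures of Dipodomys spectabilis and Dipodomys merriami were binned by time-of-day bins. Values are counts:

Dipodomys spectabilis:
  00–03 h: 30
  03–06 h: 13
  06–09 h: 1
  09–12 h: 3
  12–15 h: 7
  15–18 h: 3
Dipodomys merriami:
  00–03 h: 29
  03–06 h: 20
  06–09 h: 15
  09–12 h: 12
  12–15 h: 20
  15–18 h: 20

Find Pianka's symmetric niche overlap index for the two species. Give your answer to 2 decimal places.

Proportions for Dipodomys spectabilis (n=57): 30/57=0.5263, 13/57=0.2281, 1/57=0.0175, 3/57=0.0526, 7/57=0.1228, 3/57=0.0526
Proportions for Dipodomys merriami (n=116): 29/116=0.2500, 20/116=0.1724, 15/116=0.1293, 12/116=0.1034, 20/116=0.1724, 20/116=0.1724
Σ p₁ᵢp₂ᵢ = 0.131575 + 0.039324 + 0.002263 + 0.005439 + 0.021171 + 0.009068 = 0.208840
Σp_1ᵢ² = 0.5263² + 0.2281² + 0.0175² + 0.0526² + 0.1228² + 0.0526² = 0.276992 + 0.052030 + 0.000306 + 0.002767 + 0.015080 + 0.002767 = 0.349942
Σp_2ᵢ² = 0.2500² + 0.1724² + 0.1293² + 0.1034² + 0.1724² + 0.1724² = 0.062500 + 0.029722 + 0.016718 + 0.010692 + 0.029722 + 0.029722 = 0.179076
O = 0.208840 / √(0.349942 × 0.179076) = 0.208840 / 0.2503322 = 0.8343

0.83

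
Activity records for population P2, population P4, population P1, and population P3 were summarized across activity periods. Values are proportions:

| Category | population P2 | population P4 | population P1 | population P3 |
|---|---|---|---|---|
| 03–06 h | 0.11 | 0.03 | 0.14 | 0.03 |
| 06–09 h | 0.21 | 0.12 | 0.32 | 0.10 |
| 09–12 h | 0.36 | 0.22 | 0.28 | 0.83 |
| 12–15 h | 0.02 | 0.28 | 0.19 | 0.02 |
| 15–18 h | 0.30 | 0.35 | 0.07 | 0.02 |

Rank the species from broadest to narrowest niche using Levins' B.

population P1 > population P4 > population P2 > population P3

Σp_P2ᵢ² = 0.11² + 0.21² + 0.36² + 0.02² + 0.30² = 0.0121 + 0.0441 + 0.1296 + 0.0004 + 0.0900 = 0.2762
B_P2 = 1 / 0.2762 = 3.6206
Σp_P4ᵢ² = 0.03² + 0.12² + 0.22² + 0.28² + 0.35² = 0.0009 + 0.0144 + 0.0484 + 0.0784 + 0.1225 = 0.2646
B_P4 = 1 / 0.2646 = 3.7793
Σp_P1ᵢ² = 0.14² + 0.32² + 0.28² + 0.19² + 0.07² = 0.0196 + 0.1024 + 0.0784 + 0.0361 + 0.0049 = 0.2414
B_P1 = 1 / 0.2414 = 4.1425
Σp_P3ᵢ² = 0.03² + 0.10² + 0.83² + 0.02² + 0.02² = 0.0009 + 0.0100 + 0.6889 + 0.0004 + 0.0004 = 0.7006
B_P3 = 1 / 0.7006 = 1.4273
Ranking by B (broadest → narrowest): population P1 (4.14) > population P4 (3.78) > population P2 (3.62) > population P3 (1.43)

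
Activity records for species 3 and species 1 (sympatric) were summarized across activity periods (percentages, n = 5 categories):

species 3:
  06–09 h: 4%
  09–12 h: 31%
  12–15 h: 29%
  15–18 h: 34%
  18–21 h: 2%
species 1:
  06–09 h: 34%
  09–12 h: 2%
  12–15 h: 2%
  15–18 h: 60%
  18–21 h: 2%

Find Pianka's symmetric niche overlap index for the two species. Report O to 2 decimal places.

0.61

Convert percentages to proportions (divide by 100).
Σ p₁ᵢp₂ᵢ = 0.0136 + 0.0062 + 0.0058 + 0.2040 + 0.0004 = 0.2300
Σp_1ᵢ² = 0.04² + 0.31² + 0.29² + 0.34² + 0.02² = 0.0016 + 0.0961 + 0.0841 + 0.1156 + 0.0004 = 0.2978
Σp_2ᵢ² = 0.34² + 0.02² + 0.02² + 0.60² + 0.02² = 0.1156 + 0.0004 + 0.0004 + 0.3600 + 0.0004 = 0.4768
O = 0.2300 / √(0.2978 × 0.4768) = 0.2300 / 0.37682 = 0.6104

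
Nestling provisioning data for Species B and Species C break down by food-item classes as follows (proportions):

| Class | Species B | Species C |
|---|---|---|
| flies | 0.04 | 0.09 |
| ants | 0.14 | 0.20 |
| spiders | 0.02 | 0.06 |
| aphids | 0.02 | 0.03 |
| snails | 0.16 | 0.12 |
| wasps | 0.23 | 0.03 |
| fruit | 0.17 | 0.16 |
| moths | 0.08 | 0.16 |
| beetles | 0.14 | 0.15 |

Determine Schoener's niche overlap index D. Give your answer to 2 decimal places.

Σ|p₁ᵢ − p₂ᵢ| = 0.05 + 0.06 + 0.04 + 0.01 + 0.04 + 0.20 + 0.01 + 0.08 + 0.01 = 0.50
D = 1 − ½ × 0.50 = 1 − 0.250 = 0.7500

0.75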